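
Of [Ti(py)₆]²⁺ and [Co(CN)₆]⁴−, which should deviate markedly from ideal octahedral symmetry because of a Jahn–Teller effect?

[Ti(py)₆]²⁺: Pyridine is neutral; balancing the +2 overall charge requires Ti(II). Group 4 minus oxidation state 2 gives a d² configuration. The d² configuration leaves the e_g set evenly filled (or empty) — no strong Jahn–Teller driving force.
[Co(CN)₆]⁴−: Summing ligand charges against the −4 overall charge gives an oxidation state of +2 for cobalt. Group 9 minus oxidation state 2 gives a d⁷ configuration. Cyanide is a strong-field ligand (high in the spectrochemical series) for a first-row metal, so the complex is low-spin. The t₂g⁶e_g¹ (low-spin) configuration has an unevenly filled e_g set; the Jahn–Teller theorem predicts a tetragonal distortion (typically axial elongation) to lift the degeneracy.

[Co(CN)₆]⁴−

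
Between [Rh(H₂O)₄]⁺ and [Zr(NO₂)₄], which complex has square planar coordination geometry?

For [Rh(H₂O)₄]⁺: Ligand charges: water is neutral. With an overall charge of +1 the rhodium centre must be in the +1 oxidation state. Rh sits in group 9, so the d-electron count is 9 − 1 = 8. A 4d d⁸ ion has a large crystal-field splitting; square planar leaves the high-energy d_{x²−y²} orbital empty and maximises CFSE. → square planar.
For [Zr(NO₂)₄]: Each nitro (N-bound nitrite) is −1; balancing the 0 overall charge requires Zr(IV). Group 4 minus oxidation state 4 gives a d⁰ configuration. A d⁰ ion has no crystal-field stabilisation preference between square planar and tetrahedral, so four ligands adopt the sterically favoured tetrahedral geometry. → tetrahedral.

[Rh(H₂O)₄]⁺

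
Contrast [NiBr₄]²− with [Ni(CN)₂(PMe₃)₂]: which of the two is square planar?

[Ni(CN)₂(PMe₃)₂]

For [NiBr₄]²−: Each bromide is −1; balancing the −2 overall charge requires Ni(II). Group 10 minus oxidation state 2 gives a d⁸ configuration. Bromide is a weak-field ligand. With weak-field ligands the CFSE gain from square planar is small, so a 3d d⁸ ion takes the sterically preferred tetrahedral geometry. → tetrahedral.
For [Ni(CN)₂(PMe₃)₂]: Summing ligand charges against the 0 overall charge gives an oxidation state of +2 for nickel. Ni sits in group 10, so the d-electron count is 10 − 2 = 8. Cyanide and trimethylphosphine are strong-field ligands (high in the spectrochemical series). A 3d d⁸ ion with strong-field ligands gains enough CFSE to favour square planar over tetrahedral. → square planar.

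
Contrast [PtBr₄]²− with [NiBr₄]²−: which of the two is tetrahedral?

For [PtBr₄]²−: Summing ligand charges against the −2 overall charge gives an oxidation state of +2 for platinum. Platinum is a group-10 element; Pt(II) is therefore d⁸. A 5d d⁸ ion has a large crystal-field splitting; square planar leaves the high-energy d_{x²−y²} orbital empty and maximises CFSE. → square planar.
For [NiBr₄]²−: Ligand charges: each bromide is −1. With an overall charge of −2 the nickel centre must be in the +2 oxidation state. Ni sits in group 10, so the d-electron count is 10 − 2 = 8. Bromide is a weak-field ligand. With weak-field ligands the CFSE gain from square planar is small, so a 3d d⁸ ion takes the sterically preferred tetrahedral geometry. → tetrahedral.

[NiBr₄]²−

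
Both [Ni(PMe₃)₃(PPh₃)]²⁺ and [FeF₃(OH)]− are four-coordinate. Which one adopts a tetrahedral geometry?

For [Ni(PMe₃)₃(PPh₃)]²⁺: Summing ligand charges against the +2 overall charge gives an oxidation state of +2 for nickel. Ni sits in group 10, so the d-electron count is 10 − 2 = 8. Trimethylphosphine and triphenylphosphine are strong-field ligands (high in the spectrochemical series). A 3d d⁸ ion with strong-field ligands gains enough CFSE to favour square planar over tetrahedral. → square planar.
For [FeF₃(OH)]−: Ligand charges: each fluoride is −1; each hydroxide is −1. With an overall charge of −1 the iron centre must be in the +3 oxidation state. Group 8 minus oxidation state 3 gives a d⁵ configuration. A high-spin d⁵ ion has zero CFSE in either geometry, so four ligands adopt the sterically favoured tetrahedral geometry. → tetrahedral.

[FeF₃(OH)]−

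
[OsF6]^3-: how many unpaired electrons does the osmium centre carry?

1 unpaired electron

Each fluoride is −1; balancing the −3 overall charge requires Os(III).
Group 8 minus oxidation state 3 gives a d⁵ configuration.
The spin state decides the count: a 5d ion has a large Δₒ and is invariably low-spin.
An octahedral low-spin d⁵ ion is t₂g⁵e_g⁰, giving 1 unpaired electron.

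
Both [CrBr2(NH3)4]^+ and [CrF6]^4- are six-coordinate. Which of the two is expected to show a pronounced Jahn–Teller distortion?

[CrBr2(NH3)4]^+: Each bromide is −1; ammonia is neutral; balancing the +1 overall charge requires Cr(III). Cr sits in group 6, so the d-electron count is 6 − 3 = 3. The d³ configuration leaves the e_g set evenly filled (or empty) — no strong Jahn–Teller driving force.
[CrF6]^4-: Summing ligand charges against the −4 overall charge gives an oxidation state of +2 for chromium. Cr sits in group 6, so the d-electron count is 6 − 2 = 4. Fluoride is a weak-field ligand for a first-row metal, so the complex is high-spin. The t₂g³e_g¹ (high-spin) configuration has an unevenly filled e_g set; the Jahn–Teller theorem predicts a tetragonal distortion (typically axial elongation) to lift the degeneracy.

[CrF6]^4-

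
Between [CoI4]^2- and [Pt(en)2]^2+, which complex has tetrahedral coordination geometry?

[CoI4]^2-

For [CoI4]^2-: Ligand charges: each iodide is −1. With an overall charge of −2 the cobalt centre must be in the +2 oxidation state. Group 9 minus oxidation state 2 gives a d⁷ configuration. For a high-spin 3d d⁷ ion with weak-field ligands the small Δₜ gives little square-planar CFSE advantage, so four ligands adopt the sterically favoured tetrahedral geometry. → tetrahedral.
For [Pt(en)2]^2+: Ethylenediamine is neutral; balancing the +2 overall charge requires Pt(II). Group 10 minus oxidation state 2 gives a d⁸ configuration. A 5d d⁸ ion has a large crystal-field splitting; square planar leaves the high-energy d_{x²−y²} orbital empty and maximises CFSE. → square planar.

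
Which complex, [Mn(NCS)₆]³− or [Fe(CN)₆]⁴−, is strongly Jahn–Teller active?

[Mn(NCS)₆]³−: Summing ligand charges against the −3 overall charge gives an oxidation state of +3 for manganese. Mn sits in group 7, so the d-electron count is 7 − 3 = 4. Isothiocyanate is a weak-field ligand for a first-row metal, so the complex is high-spin. The t₂g³e_g¹ (high-spin) configuration has an unevenly filled e_g set; the Jahn–Teller theorem predicts a tetragonal distortion (typically axial elongation) to lift the degeneracy.
[Fe(CN)₆]⁴−: Summing ligand charges against the −4 overall charge gives an oxidation state of +2 for iron. Fe sits in group 8, so the d-electron count is 8 − 2 = 6. Cyanide is a strong-field ligand (high in the spectrochemical series) for a first-row metal, so the complex is low-spin. The d⁶ configuration leaves the e_g set evenly filled (or empty) — no strong Jahn–Teller driving force.

[Mn(NCS)₆]³−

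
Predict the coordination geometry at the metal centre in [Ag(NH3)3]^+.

Summing ligand charges against the +1 overall charge gives an oxidation state of +1 for silver.
Group 11 minus oxidation state 1 gives a d¹⁰ configuration.
With 3 monodentate ligands the coordination number is 3.
Three ligands around a d¹⁰ centre minimise repulsion in a trigonal-planar arrangement.

trigonal planar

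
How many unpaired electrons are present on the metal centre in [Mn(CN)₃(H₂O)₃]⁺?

3 unpaired electrons

Ligand charges: each cyanide is −1; water is neutral. With an overall charge of +1 the manganese centre must be in the +4 oxidation state.
Mn sits in group 7, so the d-electron count is 7 − 4 = 3.
In an octahedral field the d³ configuration is t₂g³e_g⁰ (only one arrangement possible), giving 3 unpaired electrons.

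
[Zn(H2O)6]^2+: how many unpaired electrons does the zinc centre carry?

Summing ligand charges against the +2 overall charge gives an oxidation state of +2 for zinc.
Zn sits in group 12, so the d-electron count is 12 − 2 = 10.
In an octahedral field the d¹⁰ configuration is t₂g⁶e_g⁴, giving 0 unpaired electrons.

0 unpaired electrons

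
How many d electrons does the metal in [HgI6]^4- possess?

Summing ligand charges against the −4 overall charge gives an oxidation state of +2 for mercury.
Hg sits in group 12, so the d-electron count is 12 − 2 = 10.

d10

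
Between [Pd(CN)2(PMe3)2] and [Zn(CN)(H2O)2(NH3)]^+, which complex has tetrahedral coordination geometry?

For [Pd(CN)2(PMe3)2]: Summing ligand charges against the 0 overall charge gives an oxidation state of +2 for palladium. Group 10 minus oxidation state 2 gives a d⁸ configuration. A 4d d⁸ ion has a large crystal-field splitting; square planar leaves the high-energy d_{x²−y²} orbital empty and maximises CFSE. → square planar.
For [Zn(CN)(H2O)2(NH3)]^+: Each cyanide is −1; water is neutral; ammonia is neutral; balancing the +1 overall charge requires Zn(II). Group 12 minus oxidation state 2 gives a d¹⁰ configuration. A d¹⁰ ion has no crystal-field stabilisation preference between square planar and tetrahedral, so four ligands adopt the sterically favoured tetrahedral geometry. → tetrahedral.

[Zn(CN)(H2O)2(NH3)]^+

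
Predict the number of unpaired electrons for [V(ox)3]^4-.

3

Summing ligand charges against the −4 overall charge gives an oxidation state of +2 for vanadium.
Group 5 minus oxidation state 2 gives a d³ configuration.
Counting donor atoms: 3×oxalate (bidentate) → 6 donors. Coordination number = 6.
In an octahedral field the d³ configuration is t₂g³e_g⁰ (only one arrangement possible), giving 3 unpaired electrons.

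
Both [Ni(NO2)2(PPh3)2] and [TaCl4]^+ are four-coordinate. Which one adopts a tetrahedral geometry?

[TaCl4]^+

For [Ni(NO2)2(PPh3)2]: Summing ligand charges against the 0 overall charge gives an oxidation state of +2 for nickel. Group 10 minus oxidation state 2 gives a d⁸ configuration. Nitro (N-bound nitrite) and triphenylphosphine are strong-field ligands (high in the spectrochemical series). A 3d d⁸ ion with strong-field ligands gains enough CFSE to favour square planar over tetrahedral. → square planar.
For [TaCl4]^+: Ligand charges: each chloride is −1. With an overall charge of +1 the tantalum centre must be in the +5 oxidation state. Ta sits in group 5, so the d-electron count is 5 − 5 = 0. A d⁰ ion has no crystal-field stabilisation preference between square planar and tetrahedral, so four ligands adopt the sterically favoured tetrahedral geometry. → tetrahedral.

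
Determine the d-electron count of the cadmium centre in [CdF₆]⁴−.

d¹⁰

Summing ligand charges against the −4 overall charge gives an oxidation state of +2 for cadmium.
Group 12 minus oxidation state 2 gives a d¹⁰ configuration.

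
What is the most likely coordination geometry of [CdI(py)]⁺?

Each iodide is −1; pyridine is neutral; balancing the +1 overall charge requires Cd(II).
Group 12 minus oxidation state 2 gives a d¹⁰ configuration.
With 2 monodentate ligands the coordination number is 2.
A d¹⁰ ion with only two ligands adopts a linear arrangement (sp hybridisation; no CFSE preference).

linear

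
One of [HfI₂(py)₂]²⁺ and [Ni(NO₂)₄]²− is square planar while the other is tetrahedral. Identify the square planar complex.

For [HfI₂(py)₂]²⁺: Each iodide is −1; pyridine is neutral; balancing the +2 overall charge requires Hf(IV). Hafnium is a group-4 element; Hf(IV) is therefore d⁰. A d⁰ ion has no crystal-field stabilisation preference between square planar and tetrahedral, so four ligands adopt the sterically favoured tetrahedral geometry. → tetrahedral.
For [Ni(NO₂)₄]²−: Ligand charges: each nitro (N-bound nitrite) is −1. With an overall charge of −2 the nickel centre must be in the +2 oxidation state. Group 10 minus oxidation state 2 gives a d⁸ configuration. Nitro (N-bound nitrite) is a strong-field ligand (high in the spectrochemical series). A 3d d⁸ ion with strong-field ligands gains enough CFSE to favour square planar over tetrahedral. → square planar.

[Ni(NO₂)₄]²−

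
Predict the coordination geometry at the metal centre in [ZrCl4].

tetrahedral

Each chloride is −1; balancing the 0 overall charge requires Zr(IV).
Zr sits in group 4, so the d-electron count is 4 − 4 = 0.
With 4 monodentate ligands the coordination number is 4.
A d⁰ ion has no crystal-field stabilisation preference between square planar and tetrahedral, so four ligands adopt the sterically favoured tetrahedral geometry.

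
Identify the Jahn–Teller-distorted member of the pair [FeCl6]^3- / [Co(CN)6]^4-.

[FeCl6]^3-: Summing ligand charges against the −3 overall charge gives an oxidation state of +3 for iron. Fe sits in group 8, so the d-electron count is 8 − 3 = 5. Chloride is a weak-field ligand for a first-row metal, so the complex is high-spin. The d⁵ configuration leaves the e_g set evenly filled (or empty) — no strong Jahn–Teller driving force.
[Co(CN)6]^4-: Summing ligand charges against the −4 overall charge gives an oxidation state of +2 for cobalt. Cobalt is a group-9 element; Co(II) is therefore d⁷. Cyanide is a strong-field ligand (high in the spectrochemical series) for a first-row metal, so the complex is low-spin. The t₂g⁶e_g¹ (low-spin) configuration has an unevenly filled e_g set; the Jahn–Teller theorem predicts a tetragonal distortion (typically axial elongation) to lift the degeneracy.

[Co(CN)6]^4-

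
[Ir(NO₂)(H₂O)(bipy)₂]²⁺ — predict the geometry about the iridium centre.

octahedral

Each nitro (N-bound nitrite) is −1; water is neutral; 2,2′-bipyridine is neutral; balancing the +2 overall charge requires Ir(III).
Group 9 minus oxidation state 3 gives a d⁶ configuration.
Counting donor atoms: 1×nitro (N-bound nitrite) (monodentate) → 1 donor; 1×water (monodentate) → 1 donor; 2×2,2′-bipyridine (bidentate) → 4 donors. Coordination number = 6.
Six donors around a single metal centre give an octahedral coordination sphere.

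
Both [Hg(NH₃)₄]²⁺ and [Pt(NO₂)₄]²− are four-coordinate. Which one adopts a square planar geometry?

[Pt(NO₂)₄]²−

For [Hg(NH₃)₄]²⁺: Summing ligand charges against the +2 overall charge gives an oxidation state of +2 for mercury. Group 12 minus oxidation state 2 gives a d¹⁰ configuration. A d¹⁰ ion has no crystal-field stabilisation preference between square planar and tetrahedral, so four ligands adopt the sterically favoured tetrahedral geometry. → tetrahedral.
For [Pt(NO₂)₄]²−: Ligand charges: each nitro (N-bound nitrite) is −1. With an overall charge of −2 the platinum centre must be in the +2 oxidation state. Pt sits in group 10, so the d-electron count is 10 − 2 = 8. A 5d d⁸ ion has a large crystal-field splitting; square planar leaves the high-energy d_{x²−y²} orbital empty and maximises CFSE. → square planar.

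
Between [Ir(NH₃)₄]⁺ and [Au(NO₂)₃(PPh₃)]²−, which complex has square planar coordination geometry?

For [Ir(NH₃)₄]⁺: Ligand charges: ammonia is neutral. With an overall charge of +1 the iridium centre must be in the +1 oxidation state. Ir sits in group 9, so the d-electron count is 9 − 1 = 8. A 5d d⁸ ion has a large crystal-field splitting; square planar leaves the high-energy d_{x²−y²} orbital empty and maximises CFSE. → square planar.
For [Au(NO₂)₃(PPh₃)]²−: Ligand charges: each nitro (N-bound nitrite) is −1; triphenylphosphine is neutral. With an overall charge of −2 the gold centre must be in the +1 oxidation state. Group 11 minus oxidation state 1 gives a d¹⁰ configuration. A d¹⁰ ion has no crystal-field stabilisation preference between square planar and tetrahedral, so four ligands adopt the sterically favoured tetrahedral geometry. → tetrahedral.

[Ir(NH₃)₄]⁺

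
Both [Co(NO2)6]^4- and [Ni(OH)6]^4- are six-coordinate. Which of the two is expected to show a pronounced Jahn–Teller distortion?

[Co(NO2)6]^4-

[Co(NO2)6]^4-: Each nitro (N-bound nitrite) is −1; balancing the −4 overall charge requires Co(II). Co sits in group 9, so the d-electron count is 9 − 2 = 7. Nitro (N-bound nitrite) is a strong-field ligand (high in the spectrochemical series) for a first-row metal, so the complex is low-spin. The t₂g⁶e_g¹ (low-spin) configuration has an unevenly filled e_g set; the Jahn–Teller theorem predicts a tetragonal distortion (typically axial elongation) to lift the degeneracy.
[Ni(OH)6]^4-: Each hydroxide is −1; balancing the −4 overall charge requires Ni(II). Group 10 minus oxidation state 2 gives a d⁸ configuration. The d⁸ configuration leaves the e_g set evenly filled (or empty) — no strong Jahn–Teller driving force.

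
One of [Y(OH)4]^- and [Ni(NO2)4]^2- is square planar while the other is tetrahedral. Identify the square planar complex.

[Ni(NO2)4]^2-

For [Y(OH)4]^-: Each hydroxide is −1; balancing the −1 overall charge requires Y(III). Y sits in group 3, so the d-electron count is 3 − 3 = 0. A d⁰ ion has no crystal-field stabilisation preference between square planar and tetrahedral, so four ligands adopt the sterically favoured tetrahedral geometry. → tetrahedral.
For [Ni(NO2)4]^2-: Summing ligand charges against the −2 overall charge gives an oxidation state of +2 for nickel. Nickel is a group-10 element; Ni(II) is therefore d⁸. Nitro (N-bound nitrite) is a strong-field ligand (high in the spectrochemical series). A 3d d⁸ ion with strong-field ligands gains enough CFSE to favour square planar over tetrahedral. → square planar.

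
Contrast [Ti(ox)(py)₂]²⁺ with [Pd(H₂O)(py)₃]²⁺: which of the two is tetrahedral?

[Ti(ox)(py)₂]²⁺

For [Ti(ox)(py)₂]²⁺: Each oxalate is −2; pyridine is neutral; balancing the +2 overall charge requires Ti(IV). Titanium is a group-4 element; Ti(IV) is therefore d⁰. A d⁰ ion has no crystal-field stabilisation preference between square planar and tetrahedral, so four ligands adopt the sterically favoured tetrahedral geometry. → tetrahedral.
For [Pd(H₂O)(py)₃]²⁺: Ligand charges: water is neutral; pyridine is neutral. With an overall charge of +2 the palladium centre must be in the +2 oxidation state. Palladium is a group-10 element; Pd(II) is therefore d⁸. A 4d d⁸ ion has a large crystal-field splitting; square planar leaves the high-energy d_{x²−y²} orbital empty and maximises CFSE. → square planar.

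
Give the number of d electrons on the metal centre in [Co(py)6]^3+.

Pyridine is neutral; balancing the +3 overall charge requires Co(III).
Group 9 minus oxidation state 3 gives a d⁶ configuration.

d⁶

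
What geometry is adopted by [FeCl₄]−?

Each chloride is −1; balancing the −1 overall charge requires Fe(III).
Iron is a group-8 element; Fe(III) is therefore d⁵.
Coordination number: 4.
Chloride is a weak-field ligand.
A high-spin d⁵ ion has zero CFSE in either geometry, so four ligands adopt the sterically favoured tetrahedral geometry.

tetrahedral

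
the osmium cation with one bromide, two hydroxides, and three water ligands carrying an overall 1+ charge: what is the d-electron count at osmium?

d⁴

Summing ligand charges against the +1 overall charge gives an oxidation state of +4 for osmium.
Os sits in group 8, so the d-electron count is 8 − 4 = 4.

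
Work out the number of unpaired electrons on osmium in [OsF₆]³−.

1 unpaired electron

Ligand charges: each fluoride is −1. With an overall charge of −3 the osmium centre must be in the +3 oxidation state.
Osmium is a group-8 element; Os(III) is therefore d⁵.
The spin state decides the count: a 5d ion has a large Δₒ and is invariably low-spin.
An octahedral low-spin d⁵ ion is t₂g⁵e_g⁰, giving 1 unpaired electron.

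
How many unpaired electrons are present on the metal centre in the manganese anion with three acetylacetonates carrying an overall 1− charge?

Ligand charges: each acetylacetonate is −1. With an overall charge of −1 the manganese centre must be in the +2 oxidation state.
Mn sits in group 7, so the d-electron count is 7 − 2 = 5.
Counting donor atoms: 3×acetylacetonate (bidentate) → 6 donors. Coordination number = 6.
The spin state decides the count: Acetylacetonate is a weak-field ligand for a first-row metal, so the complex is high-spin.
An octahedral high-spin d⁵ ion is t₂g³e_g², giving 5 unpaired electrons.

5 unpaired electrons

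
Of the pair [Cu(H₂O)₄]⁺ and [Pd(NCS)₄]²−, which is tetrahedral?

[Cu(H₂O)₄]⁺

For [Cu(H₂O)₄]⁺: Summing ligand charges against the +1 overall charge gives an oxidation state of +1 for copper. Copper is a group-11 element; Cu(I) is therefore d¹⁰. A d¹⁰ ion has no crystal-field stabilisation preference between square planar and tetrahedral, so four ligands adopt the sterically favoured tetrahedral geometry. → tetrahedral.
For [Pd(NCS)₄]²−: Ligand charges: each isothiocyanate is −1. With an overall charge of −2 the palladium centre must be in the +2 oxidation state. Pd sits in group 10, so the d-electron count is 10 − 2 = 8. A 4d d⁸ ion has a large crystal-field splitting; square planar leaves the high-energy d_{x²−y²} orbital empty and maximises CFSE. → square planar.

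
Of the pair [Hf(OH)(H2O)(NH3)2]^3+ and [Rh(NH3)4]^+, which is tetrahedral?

For [Hf(OH)(H2O)(NH3)2]^3+: Summing ligand charges against the +3 overall charge gives an oxidation state of +4 for hafnium. Hf sits in group 4, so the d-electron count is 4 − 4 = 0. A d⁰ ion has no crystal-field stabilisation preference between square planar and tetrahedral, so four ligands adopt the sterically favoured tetrahedral geometry. → tetrahedral.
For [Rh(NH3)4]^+: Summing ligand charges against the +1 overall charge gives an oxidation state of +1 for rhodium. Rh sits in group 9, so the d-electron count is 9 − 1 = 8. A 4d d⁸ ion has a large crystal-field splitting; square planar leaves the high-energy d_{x²−y²} orbital empty and maximises CFSE. → square planar.

[Hf(OH)(H2O)(NH3)2]^3+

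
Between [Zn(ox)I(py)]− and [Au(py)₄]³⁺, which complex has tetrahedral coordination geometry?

[Zn(ox)I(py)]−

For [Zn(ox)I(py)]−: Each oxalate is −2; each iodide is −1; pyridine is neutral; balancing the −1 overall charge requires Zn(II). Zinc is a group-12 element; Zn(II) is therefore d¹⁰. A d¹⁰ ion has no crystal-field stabilisation preference between square planar and tetrahedral, so four ligands adopt the sterically favoured tetrahedral geometry. → tetrahedral.
For [Au(py)₄]³⁺: Ligand charges: pyridine is neutral. With an overall charge of +3 the gold centre must be in the +3 oxidation state. Gold is a group-11 element; Au(III) is therefore d⁸. A 5d d⁸ ion has a large crystal-field splitting; square planar leaves the high-energy d_{x²−y²} orbital empty and maximises CFSE. → square planar.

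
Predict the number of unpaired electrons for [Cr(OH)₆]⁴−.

Ligand charges: each hydroxide is −1. With an overall charge of −4 the chromium centre must be in the +2 oxidation state.
Group 6 minus oxidation state 2 gives a d⁴ configuration.
The spin state decides the count: Hydroxide is a weak-field ligand for a first-row metal, so the complex is high-spin.
An octahedral high-spin d⁴ ion is t₂g³e_g¹, giving 4 unpaired electrons.

4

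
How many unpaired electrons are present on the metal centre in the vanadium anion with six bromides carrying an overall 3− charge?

2

Summing ligand charges against the −3 overall charge gives an oxidation state of +3 for vanadium.
Group 5 minus oxidation state 3 gives a d² configuration.
In an octahedral field the d² configuration is t₂g²e_g⁰ (only one arrangement possible), giving 2 unpaired electrons.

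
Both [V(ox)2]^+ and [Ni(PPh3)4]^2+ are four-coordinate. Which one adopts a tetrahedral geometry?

[V(ox)2]^+

For [V(ox)2]^+: Each oxalate is −2; balancing the +1 overall charge requires V(V). Vanadium is a group-5 element; V(V) is therefore d⁰. A d⁰ ion has no crystal-field stabilisation preference between square planar and tetrahedral, so four ligands adopt the sterically favoured tetrahedral geometry. → tetrahedral.
For [Ni(PPh3)4]^2+: Ligand charges: triphenylphosphine is neutral. With an overall charge of +2 the nickel centre must be in the +2 oxidation state. Group 10 minus oxidation state 2 gives a d⁸ configuration. Triphenylphosphine is a strong-field ligand (high in the spectrochemical series). A 3d d⁸ ion with strong-field ligands gains enough CFSE to favour square planar over tetrahedral. → square planar.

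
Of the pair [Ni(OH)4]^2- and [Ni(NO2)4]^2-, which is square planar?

[Ni(NO2)4]^2-

For [Ni(OH)4]^2-: Each hydroxide is −1; balancing the −2 overall charge requires Ni(II). Nickel is a group-10 element; Ni(II) is therefore d⁸. Hydroxide is a weak-field ligand. With weak-field ligands the CFSE gain from square planar is small, so a 3d d⁸ ion takes the sterically preferred tetrahedral geometry. → tetrahedral.
For [Ni(NO2)4]^2-: Summing ligand charges against the −2 overall charge gives an oxidation state of +2 for nickel. Group 10 minus oxidation state 2 gives a d⁸ configuration. Nitro (N-bound nitrite) is a strong-field ligand (high in the spectrochemical series). A 3d d⁸ ion with strong-field ligands gains enough CFSE to favour square planar over tetrahedral. → square planar.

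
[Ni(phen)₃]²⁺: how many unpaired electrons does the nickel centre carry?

2

1,10-phenanthroline is neutral; balancing the +2 overall charge requires Ni(II).
Ni sits in group 10, so the d-electron count is 10 − 2 = 8.
Counting donor atoms: 3×1,10-phenanthroline (bidentate) → 6 donors. Coordination number = 6.
In an octahedral field the d⁸ configuration is t₂g⁶e_g² (only one arrangement possible), giving 2 unpaired electrons.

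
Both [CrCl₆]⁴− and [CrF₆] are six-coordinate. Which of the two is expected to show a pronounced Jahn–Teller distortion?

[CrCl₆]⁴−

[CrCl₆]⁴−: Summing ligand charges against the −4 overall charge gives an oxidation state of +2 for chromium. Chromium is a group-6 element; Cr(II) is therefore d⁴. Chloride is a weak-field ligand for a first-row metal, so the complex is high-spin. The t₂g³e_g¹ (high-spin) configuration has an unevenly filled e_g set; the Jahn–Teller theorem predicts a tetragonal distortion (typically axial elongation) to lift the degeneracy.
[CrF₆]: Each fluoride is −1; balancing the 0 overall charge requires Cr(VI). Cr sits in group 6, so the d-electron count is 6 − 6 = 0. The d⁰ configuration leaves the e_g set evenly filled (or empty) — no strong Jahn–Teller driving force.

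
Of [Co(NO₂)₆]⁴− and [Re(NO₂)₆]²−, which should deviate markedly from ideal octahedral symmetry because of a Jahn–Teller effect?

[Co(NO₂)₆]⁴−

[Co(NO₂)₆]⁴−: Ligand charges: each nitro (N-bound nitrite) is −1. With an overall charge of −4 the cobalt centre must be in the +2 oxidation state. Co sits in group 9, so the d-electron count is 9 − 2 = 7. Nitro (N-bound nitrite) is a strong-field ligand (high in the spectrochemical series) for a first-row metal, so the complex is low-spin. The t₂g⁶e_g¹ (low-spin) configuration has an unevenly filled e_g set; the Jahn–Teller theorem predicts a tetragonal distortion (typically axial elongation) to lift the degeneracy.
[Re(NO₂)₆]²−: Each nitro (N-bound nitrite) is −1; balancing the −2 overall charge requires Re(IV). Rhenium is a group-7 element; Re(IV) is therefore d³. The d³ configuration leaves the e_g set evenly filled (or empty) — no strong Jahn–Teller driving force.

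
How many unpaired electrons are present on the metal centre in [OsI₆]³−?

Each iodide is −1; balancing the −3 overall charge requires Os(III).
Osmium is a group-8 element; Os(III) is therefore d⁵.
The spin state decides the count: a 5d ion has a large Δₒ and is invariably low-spin.
An octahedral low-spin d⁵ ion is t₂g⁵e_g⁰, giving 1 unpaired electron.

1 unpaired electron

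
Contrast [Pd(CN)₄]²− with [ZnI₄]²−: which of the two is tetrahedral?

For [Pd(CN)₄]²−: Ligand charges: each cyanide is −1. With an overall charge of −2 the palladium centre must be in the +2 oxidation state. Pd sits in group 10, so the d-electron count is 10 − 2 = 8. A 4d d⁸ ion has a large crystal-field splitting; square planar leaves the high-energy d_{x²−y²} orbital empty and maximises CFSE. → square planar.
For [ZnI₄]²−: Summing ligand charges against the −2 overall charge gives an oxidation state of +2 for zinc. Zinc is a group-12 element; Zn(II) is therefore d¹⁰. A d¹⁰ ion has no crystal-field stabilisation preference between square planar and tetrahedral, so four ligands adopt the sterically favoured tetrahedral geometry. → tetrahedral.

[ZnI₄]²−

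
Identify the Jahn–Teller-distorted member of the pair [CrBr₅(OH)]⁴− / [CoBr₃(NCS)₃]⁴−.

[CrBr₅(OH)]⁴−

[CrBr₅(OH)]⁴−: Summing ligand charges against the −4 overall charge gives an oxidation state of +2 for chromium. Group 6 minus oxidation state 2 gives a d⁴ configuration. Bromide and hydroxide are weak-field ligands for a first-row metal, so the complex is high-spin. The t₂g³e_g¹ (high-spin) configuration has an unevenly filled e_g set; the Jahn–Teller theorem predicts a tetragonal distortion (typically axial elongation) to lift the degeneracy.
[CoBr₃(NCS)₃]⁴−: Summing ligand charges against the −4 overall charge gives an oxidation state of +2 for cobalt. Co sits in group 9, so the d-electron count is 9 − 2 = 7. Bromide and isothiocyanate are weak-field ligands for a first-row metal, so the complex is high-spin. The d⁷ configuration leaves the e_g set evenly filled (or empty) — no strong Jahn–Teller driving force.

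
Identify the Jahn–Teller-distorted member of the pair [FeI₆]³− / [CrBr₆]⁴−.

[FeI₆]³−: Ligand charges: each iodide is −1. With an overall charge of −3 the iron centre must be in the +3 oxidation state. Group 8 minus oxidation state 3 gives a d⁵ configuration. Iodide is a weak-field ligand for a first-row metal, so the complex is high-spin. The d⁵ configuration leaves the e_g set evenly filled (or empty) — no strong Jahn–Teller driving force.
[CrBr₆]⁴−: Each bromide is −1; balancing the −4 overall charge requires Cr(II). Chromium is a group-6 element; Cr(II) is therefore d⁴. Bromide is a weak-field ligand for a first-row metal, so the complex is high-spin. The t₂g³e_g¹ (high-spin) configuration has an unevenly filled e_g set; the Jahn–Teller theorem predicts a tetragonal distortion (typically axial elongation) to lift the degeneracy.

[CrBr₆]⁴−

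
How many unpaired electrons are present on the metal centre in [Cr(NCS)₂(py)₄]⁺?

3 unpaired electrons

Ligand charges: each isothiocyanate is −1; pyridine is neutral. With an overall charge of +1 the chromium centre must be in the +3 oxidation state.
Cr sits in group 6, so the d-electron count is 6 − 3 = 3.
In an octahedral field the d³ configuration is t₂g³e_g⁰ (only one arrangement possible), giving 3 unpaired electrons.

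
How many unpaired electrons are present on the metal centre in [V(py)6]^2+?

3 unpaired electrons

Pyridine is neutral; balancing the +2 overall charge requires V(II).
V sits in group 5, so the d-electron count is 5 − 2 = 3.
In an octahedral field the d³ configuration is t₂g³e_g⁰ (only one arrangement possible), giving 3 unpaired electrons.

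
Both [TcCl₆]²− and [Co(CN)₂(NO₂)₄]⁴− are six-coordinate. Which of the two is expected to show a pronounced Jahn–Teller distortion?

[TcCl₆]²−: Ligand charges: each chloride is −1. With an overall charge of −2 the technetium centre must be in the +4 oxidation state. Tc sits in group 7, so the d-electron count is 7 − 4 = 3. The d³ configuration leaves the e_g set evenly filled (or empty) — no strong Jahn–Teller driving force.
[Co(CN)₂(NO₂)₄]⁴−: Summing ligand charges against the −4 overall charge gives an oxidation state of +2 for cobalt. Group 9 minus oxidation state 2 gives a d⁷ configuration. Cyanide and nitro (N-bound nitrite) are strong-field ligands (high in the spectrochemical series) for a first-row metal, so the complex is low-spin. The t₂g⁶e_g¹ (low-spin) configuration has an unevenly filled e_g set; the Jahn–Teller theorem predicts a tetragonal distortion (typically axial elongation) to lift the degeneracy.

[Co(CN)₂(NO₂)₄]⁴−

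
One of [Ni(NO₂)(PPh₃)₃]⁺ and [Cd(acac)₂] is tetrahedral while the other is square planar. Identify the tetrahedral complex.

[Cd(acac)₂]

For [Ni(NO₂)(PPh₃)₃]⁺: Ligand charges: each nitro (N-bound nitrite) is −1; triphenylphosphine is neutral. With an overall charge of +1 the nickel centre must be in the +2 oxidation state. Nickel is a group-10 element; Ni(II) is therefore d⁸. Nitro (N-bound nitrite) and triphenylphosphine are strong-field ligands (high in the spectrochemical series). A 3d d⁸ ion with strong-field ligands gains enough CFSE to favour square planar over tetrahedral. → square planar.
For [Cd(acac)₂]: Summing ligand charges against the 0 overall charge gives an oxidation state of +2 for cadmium. Cadmium is a group-12 element; Cd(II) is therefore d¹⁰. A d¹⁰ ion has no crystal-field stabilisation preference between square planar and tetrahedral, so four ligands adopt the sterically favoured tetrahedral geometry. → tetrahedral.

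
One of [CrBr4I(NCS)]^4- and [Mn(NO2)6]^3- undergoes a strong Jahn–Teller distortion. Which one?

[CrBr4I(NCS)]^4-

[CrBr4I(NCS)]^4-: Ligand charges: each bromide is −1; each iodide is −1; each isothiocyanate is −1. With an overall charge of −4 the chromium centre must be in the +2 oxidation state. Group 6 minus oxidation state 2 gives a d⁴ configuration. Bromide, iodide, and isothiocyanate are weak-field ligands for a first-row metal, so the complex is high-spin. The t₂g³e_g¹ (high-spin) configuration has an unevenly filled e_g set; the Jahn–Teller theorem predicts a tetragonal distortion (typically axial elongation) to lift the degeneracy.
[Mn(NO2)6]^3-: Summing ligand charges against the −3 overall charge gives an oxidation state of +3 for manganese. Group 7 minus oxidation state 3 gives a d⁴ configuration. Nitro (N-bound nitrite) is a strong-field ligand (high in the spectrochemical series) for a first-row metal, so the complex is low-spin. The d⁴ configuration leaves the e_g set evenly filled (or empty) — no strong Jahn–Teller driving force.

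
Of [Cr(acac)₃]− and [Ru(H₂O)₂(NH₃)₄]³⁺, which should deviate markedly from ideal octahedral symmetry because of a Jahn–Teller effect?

[Cr(acac)₃]−: Each acetylacetonate is −1; balancing the −1 overall charge requires Cr(II). Group 6 minus oxidation state 2 gives a d⁴ configuration. Acetylacetonate is a weak-field ligand for a first-row metal, so the complex is high-spin. The t₂g³e_g¹ (high-spin) configuration has an unevenly filled e_g set; the Jahn–Teller theorem predicts a tetragonal distortion (typically axial elongation) to lift the degeneracy.
[Ru(H₂O)₂(NH₃)₄]³⁺: Ligand charges: water is neutral; ammonia is neutral. With an overall charge of +3 the ruthenium centre must be in the +3 oxidation state. Ru sits in group 8, so the d-electron count is 8 − 3 = 5. A 4d ion has a large Δₒ and is invariably low-spin. The d⁵ configuration leaves the e_g set evenly filled (or empty) — no strong Jahn–Teller driving force.

[Cr(acac)₃]−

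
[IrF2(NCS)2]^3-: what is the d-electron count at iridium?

Ligand charges: each fluoride is −1; each isothiocyanate is −1. With an overall charge of −3 the iridium centre must be in the +1 oxidation state.
Iridium is a group-9 element; Ir(I) is therefore d⁸.

d⁸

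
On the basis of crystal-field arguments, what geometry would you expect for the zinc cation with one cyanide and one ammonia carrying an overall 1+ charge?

Ligand charges: each cyanide is −1; ammonia is neutral. With an overall charge of +1 the zinc centre must be in the +2 oxidation state.
Zinc is a group-12 element; Zn(II) is therefore d¹⁰.
With 2 monodentate ligands the coordination number is 2.
A d¹⁰ ion with only two ligands adopts a linear arrangement (sp hybridisation; no CFSE preference).

linear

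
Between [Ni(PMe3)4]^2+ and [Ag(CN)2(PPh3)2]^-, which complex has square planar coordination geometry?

[Ni(PMe3)4]^2+

For [Ni(PMe3)4]^2+: Summing ligand charges against the +2 overall charge gives an oxidation state of +2 for nickel. Ni sits in group 10, so the d-electron count is 10 − 2 = 8. Trimethylphosphine is a strong-field ligand (high in the spectrochemical series). A 3d d⁸ ion with strong-field ligands gains enough CFSE to favour square planar over tetrahedral. → square planar.
For [Ag(CN)2(PPh3)2]^-: Summing ligand charges against the −1 overall charge gives an oxidation state of +1 for silver. Silver is a group-11 element; Ag(I) is therefore d¹⁰. A d¹⁰ ion has no crystal-field stabilisation preference between square planar and tetrahedral, so four ligands adopt the sterically favoured tetrahedral geometry. → tetrahedral.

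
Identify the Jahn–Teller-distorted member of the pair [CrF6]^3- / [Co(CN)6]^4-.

[Co(CN)6]^4-

[CrF6]^3-: Summing ligand charges against the −3 overall charge gives an oxidation state of +3 for chromium. Chromium is a group-6 element; Cr(III) is therefore d³. The d³ configuration leaves the e_g set evenly filled (or empty) — no strong Jahn–Teller driving force.
[Co(CN)6]^4-: Each cyanide is −1; balancing the −4 overall charge requires Co(II). Group 9 minus oxidation state 2 gives a d⁷ configuration. Cyanide is a strong-field ligand (high in the spectrochemical series) for a first-row metal, so the complex is low-spin. The t₂g⁶e_g¹ (low-spin) configuration has an unevenly filled e_g set; the Jahn–Teller theorem predicts a tetragonal distortion (typically axial elongation) to lift the degeneracy.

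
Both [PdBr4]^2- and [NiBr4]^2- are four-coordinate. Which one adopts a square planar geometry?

[PdBr4]^2-

For [PdBr4]^2-: Each bromide is −1; balancing the −2 overall charge requires Pd(II). Group 10 minus oxidation state 2 gives a d⁸ configuration. A 4d d⁸ ion has a large crystal-field splitting; square planar leaves the high-energy d_{x²−y²} orbital empty and maximises CFSE. → square planar.
For [NiBr4]^2-: Each bromide is −1; balancing the −2 overall charge requires Ni(II). Nickel is a group-10 element; Ni(II) is therefore d⁸. Bromide is a weak-field ligand. With weak-field ligands the CFSE gain from square planar is small, so a 3d d⁸ ion takes the sterically preferred tetrahedral geometry. → tetrahedral.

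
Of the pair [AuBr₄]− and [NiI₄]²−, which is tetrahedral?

[NiI₄]²−

For [AuBr₄]−: Ligand charges: each bromide is −1. With an overall charge of −1 the gold centre must be in the +3 oxidation state. Group 11 minus oxidation state 3 gives a d⁸ configuration. A 5d d⁸ ion has a large crystal-field splitting; square planar leaves the high-energy d_{x²−y²} orbital empty and maximises CFSE. → square planar.
For [NiI₄]²−: Ligand charges: each iodide is −1. With an overall charge of −2 the nickel centre must be in the +2 oxidation state. Nickel is a group-10 element; Ni(II) is therefore d⁸. Iodide is a weak-field ligand. With weak-field ligands the CFSE gain from square planar is small, so a 3d d⁸ ion takes the sterically preferred tetrahedral geometry. → tetrahedral.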